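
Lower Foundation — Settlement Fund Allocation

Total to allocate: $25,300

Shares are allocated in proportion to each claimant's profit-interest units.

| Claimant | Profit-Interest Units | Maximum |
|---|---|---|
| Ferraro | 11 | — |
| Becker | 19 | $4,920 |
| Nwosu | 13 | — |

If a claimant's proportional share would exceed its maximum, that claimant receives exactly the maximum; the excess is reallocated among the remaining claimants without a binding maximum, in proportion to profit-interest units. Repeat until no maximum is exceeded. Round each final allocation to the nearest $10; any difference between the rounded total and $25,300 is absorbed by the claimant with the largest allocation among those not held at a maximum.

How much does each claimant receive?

Sum of profit-interest units: 43.
Unconstrained shares: Ferraro 6,472.09; Becker 11,179.07; Nwosu 7,648.84.
Cap binds for Becker ($4,920); balance $20,380 reallocated over remaining profit-interest units 24.
Shares after redistribution: Ferraro 9,340.83 → $9,340; Nwosu 11,039.17 → $11,040.

Ferraro: $9,340; Becker: $4,920; Nwosu: $11,040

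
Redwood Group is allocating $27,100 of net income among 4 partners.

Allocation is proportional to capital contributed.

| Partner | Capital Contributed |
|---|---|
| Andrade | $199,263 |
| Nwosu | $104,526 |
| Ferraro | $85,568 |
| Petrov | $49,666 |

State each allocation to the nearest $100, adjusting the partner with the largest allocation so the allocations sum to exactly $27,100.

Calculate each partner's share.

Andrade: $12,200; Nwosu: $6,500; Ferraro: $5,300; Petrov: $3,100

Total capital contributed = 439,023.
Pro-rata amounts: Andrade 199,263/439,023 × $27,100 = 12,300.10; Nwosu 104,526/439,023 × $27,100 = 6,452.18; Ferraro 85,568/439,023 × $27,100 = 5,281.94; Petrov 49,666/439,023 × $27,100 = 3,065.78.
Rounded to nearest $100: Andrade $12,300; Nwosu $6,500; Ferraro $5,300; Petrov $3,100. Sum = $27,200.
Difference $27,100 − $27,200 = −$100 applied to largest allocation (Andrade): Andrade becomes $12,200.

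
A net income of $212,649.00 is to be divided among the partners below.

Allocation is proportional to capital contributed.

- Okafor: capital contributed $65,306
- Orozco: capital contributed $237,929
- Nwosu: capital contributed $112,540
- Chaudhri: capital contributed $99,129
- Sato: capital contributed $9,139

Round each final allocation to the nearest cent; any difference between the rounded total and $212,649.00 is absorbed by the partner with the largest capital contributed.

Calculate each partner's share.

Okafor: $26,500.22 | Orozco: $96,548.12 | Nwosu: $45,667.09 | Chaudhri: $40,225.10 | Sato: $3,708.47

Capital contributed total: 65,306 + 237,929 + 112,540 + 99,129 + 9,139 = 524,043.
Pro-rata amounts: Okafor 26,500.2215; Orozco 96,548.1152; Nwosu 45,667.0893; Chaudhri 40,225.1012; Sato 3,708.4728.
At nearest cent: Okafor $26,500.22; Orozco $96,548.12; Nwosu $45,667.09; Chaudhri $40,225.10; Sato $3,708.47. Sum = $212,649.00.
No rounding difference to absorb.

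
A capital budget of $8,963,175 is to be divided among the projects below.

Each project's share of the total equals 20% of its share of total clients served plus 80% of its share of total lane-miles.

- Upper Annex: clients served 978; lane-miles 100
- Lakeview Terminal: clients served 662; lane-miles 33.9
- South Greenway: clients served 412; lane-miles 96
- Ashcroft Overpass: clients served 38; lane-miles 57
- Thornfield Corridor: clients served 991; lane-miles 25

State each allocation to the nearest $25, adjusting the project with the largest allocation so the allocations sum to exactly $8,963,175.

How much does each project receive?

Upper Annex: $2,868,025; Lakeview Terminal: $1,164,525; South Greenway: $2,446,750; Ashcroft Overpass: $1,332,525; Thornfield Corridor: $1,151,350

Totals — clients served 3,081, lane-miles 311.9.
Composite weights (20% clients served + 80% lane-miles): Upper Annex 0.3200; Lakeview Terminal 0.1299; South Greenway 0.2730; Ashcroft Overpass 0.1487; Thornfield Corridor 0.1285.
Unrounded shares: Upper Annex 2,868,021.92; Lakeview Terminal 1,164,531.61; South Greenway 2,446,743.58; Ashcroft Overpass 1,332,532.25; Thornfield Corridor 1,151,345.64.
At nearest $25: Upper Annex $2,868,025; Lakeview Terminal $1,164,525; South Greenway $2,446,750; Ashcroft Overpass $1,332,525; Thornfield Corridor $1,151,350. Sum = $8,963,175.
Rounded total matches; no reconciliation needed.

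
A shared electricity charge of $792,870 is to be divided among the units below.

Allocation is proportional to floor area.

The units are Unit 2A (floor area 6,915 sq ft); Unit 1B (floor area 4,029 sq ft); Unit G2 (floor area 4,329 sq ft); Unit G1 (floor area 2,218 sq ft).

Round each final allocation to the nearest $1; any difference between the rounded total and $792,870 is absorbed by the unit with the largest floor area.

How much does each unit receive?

Unit 2A: $313,459 · Unit 1B: $182,635 · Unit G2: $196,234 · Unit G1: $100,542

Total floor area = 17,491.
Raw shares: Unit 2A 6,915/17,491 × $792,870 = 313,458.12; Unit 1B 4,029/17,491 × $792,870 = 182,635.25; Unit G2 4,329/17,491 × $792,870 = 196,234.31; Unit G1 2,218/17,491 × $792,870 = 100,542.32.
Rounded to nearest $1: Unit 2A $313,458; Unit 1B $182,635; Unit G2 $196,234; Unit G1 $100,542. Sum = $792,869.
Difference $792,870 − $792,869 = +$1 applied to largest floor area (Unit 2A): Unit 2A becomes $313,459.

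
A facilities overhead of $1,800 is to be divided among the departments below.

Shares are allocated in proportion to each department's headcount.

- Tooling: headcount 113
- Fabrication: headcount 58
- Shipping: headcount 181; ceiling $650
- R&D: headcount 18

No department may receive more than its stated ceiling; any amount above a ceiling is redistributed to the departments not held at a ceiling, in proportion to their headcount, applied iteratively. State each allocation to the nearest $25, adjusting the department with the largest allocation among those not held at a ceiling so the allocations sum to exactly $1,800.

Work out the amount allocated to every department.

Sum of headcount: 370.
Unconstrained shares: Tooling 549.73; Fabrication 282.16; Shipping 880.54; R&D 87.57.
Cap binds for Shipping ($650); residual $1,150 reallocated over remaining headcount 189.
Remaining shares: Tooling 687.57 → $700; Fabrication 352.91 → $350; R&D 109.52 → $100.

Tooling: $700; Fabrication: $350; Shipping: $650; R&D: $100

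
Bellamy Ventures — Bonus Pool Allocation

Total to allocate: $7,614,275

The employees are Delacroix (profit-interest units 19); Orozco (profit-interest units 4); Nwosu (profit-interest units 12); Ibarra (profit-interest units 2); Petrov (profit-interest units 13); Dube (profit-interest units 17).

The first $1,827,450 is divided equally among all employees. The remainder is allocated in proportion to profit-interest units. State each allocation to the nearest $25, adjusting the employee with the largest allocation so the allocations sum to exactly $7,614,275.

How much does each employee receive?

Delacroix: $1,945,600 | Orozco: $650,050 | Nwosu: $1,341,025 | Ibarra: $477,325 | Petrov: $1,427,400 | Dube: $1,772,875

First tranche $1,827,450 split equally: $304,575 each.
Remainder $5,786,825 by profit-interest units (total 67): Delacroix 1,641,039.93 → $1,641,050; Orozco 345,482.09 → $345,475; Nwosu 1,036,446.27 → $1,036,450; Ibarra 172,741.04 → $172,750; Petrov 1,122,816.79 → $1,122,825; Dube 1,468,298.88 → $1,468,300.
Rounding difference −$25 on remainder applied to Delacroix.
Totals: Delacroix $304,575 + $1,641,025 = $1,945,600; Orozco $304,575 + $345,475 = $650,050; Nwosu $304,575 + $1,036,450 = $1,341,025; Ibarra $304,575 + $172,750 = $477,325; Petrov $304,575 + $1,122,825 = $1,427,400; Dube $304,575 + $1,468,300 = $1,772,875.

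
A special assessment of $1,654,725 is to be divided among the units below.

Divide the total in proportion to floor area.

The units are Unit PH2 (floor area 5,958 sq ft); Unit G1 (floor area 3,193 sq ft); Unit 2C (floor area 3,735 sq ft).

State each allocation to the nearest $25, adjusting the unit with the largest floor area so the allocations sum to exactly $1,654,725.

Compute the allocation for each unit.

Total floor area = 5,958 + 3,193 + 3,735 = 12,886.
Raw shares: Unit PH2 765,082.38; Unit G1 410,021.49; Unit 2C 479,621.13.
At nearest $25: Unit PH2 $765,075; Unit G1 $410,025; Unit 2C $479,625. Sum = $1,654,725.
Sum already equals the total — no adjustment.

Unit PH2: $765,075 | Unit G1: $410,025 | Unit 2C: $479,625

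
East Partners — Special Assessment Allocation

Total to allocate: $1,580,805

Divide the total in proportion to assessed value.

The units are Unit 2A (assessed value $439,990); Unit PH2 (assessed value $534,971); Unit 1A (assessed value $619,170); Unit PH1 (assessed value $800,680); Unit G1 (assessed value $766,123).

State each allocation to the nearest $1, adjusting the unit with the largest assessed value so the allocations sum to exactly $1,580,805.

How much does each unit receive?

Sum of assessed value: 439,990 + 534,971 + 619,170 + 800,680 + 766,123 = 3,160,934.
Unrounded shares: Unit 2A 220,042.05; Unit PH2 267,542.70; Unit 1A 309,651.21; Unit PH1 400,425.62; Unit G1 383,143.42.
Rounded to nearest $1: Unit 2A $220,042; Unit PH2 $267,543; Unit 1A $309,651; Unit PH1 $400,426; Unit G1 $383,143. Sum = $1,580,805.
Sum already equals the total — no adjustment.

Unit 2A: $220,042 | Unit PH2: $267,543 | Unit 1A: $309,651 | Unit PH1: $400,426 | Unit G1: $383,143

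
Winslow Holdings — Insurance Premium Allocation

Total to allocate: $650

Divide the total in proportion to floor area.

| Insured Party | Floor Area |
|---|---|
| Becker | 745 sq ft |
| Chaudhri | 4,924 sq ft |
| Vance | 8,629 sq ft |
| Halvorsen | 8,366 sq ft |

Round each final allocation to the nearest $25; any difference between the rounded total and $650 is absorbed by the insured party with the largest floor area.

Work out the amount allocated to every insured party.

Becker: $25; Chaudhri: $150; Vance: $225; Halvorsen: $250

Combined floor area = 22,664.
Unrounded shares: Becker 745/22,664 × $650 = 21.37; Chaudhri 4,924/22,664 × $650 = 141.22; Vance 8,629/22,664 × $650 = 247.48; Halvorsen 8,366/22,664 × $650 = 239.94.
At nearest $25: Becker $25; Chaudhri $150; Vance $250; Halvorsen $250. Sum = $675.
Difference $650 − $675 = −$25 applied to largest floor area (Vance): Vance becomes $225.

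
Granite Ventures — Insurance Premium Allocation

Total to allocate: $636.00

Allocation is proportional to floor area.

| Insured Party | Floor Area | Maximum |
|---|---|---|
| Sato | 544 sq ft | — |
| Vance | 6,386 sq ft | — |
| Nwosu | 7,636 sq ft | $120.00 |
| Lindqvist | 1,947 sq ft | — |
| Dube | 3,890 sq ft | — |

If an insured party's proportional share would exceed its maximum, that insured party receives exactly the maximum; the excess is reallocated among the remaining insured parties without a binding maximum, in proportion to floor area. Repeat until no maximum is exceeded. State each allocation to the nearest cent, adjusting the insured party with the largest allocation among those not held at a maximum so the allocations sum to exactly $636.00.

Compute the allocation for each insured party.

Sato: $21.99 | Vance: $258.10 | Nwosu: $120.00 | Lindqvist: $78.69 | Dube: $157.22

Sum of floor area: 20,403.
Proportional shares (ignoring caps): Sato 16.9575; Vance 199.0637; Nwosu 238.0285; Lindqvist 60.6917; Dube 121.2586.
Capped: Nwosu ($120.00); remaining pool $516.00 reallocated over remaining floor area 12,767.
Shares after redistribution: Sato 21.9867 → $21.99; Vance 258.1010 → $258.10; Lindqvist 78.6913 → $78.69; Dube 157.2210 → $157.22.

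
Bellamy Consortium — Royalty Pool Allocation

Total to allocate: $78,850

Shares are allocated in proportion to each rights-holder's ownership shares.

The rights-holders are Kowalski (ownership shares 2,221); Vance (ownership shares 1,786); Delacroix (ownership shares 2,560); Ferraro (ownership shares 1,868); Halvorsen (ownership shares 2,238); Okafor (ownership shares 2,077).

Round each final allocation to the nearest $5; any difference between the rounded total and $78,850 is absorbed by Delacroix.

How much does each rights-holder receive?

Combined ownership shares = 12,750.
Raw shares: Kowalski 2,221/12,750 × $78,850 = 13,735.36; Vance 1,786/12,750 × $78,850 = 11,045.18; Delacroix 2,560/12,750 × $78,850 = 15,831.84; Ferraro 1,868/12,750 × $78,850 = 11,552.30; Halvorsen 2,238/12,750 × $78,850 = 13,840.49; Okafor 2,077/12,750 × $78,850 = 12,844.82.
After rounding ($5): Kowalski $13,735; Vance $11,045; Delacroix $15,830; Ferraro $11,550; Halvorsen $13,840; Okafor $12,845. Sum = $78,845.
Difference $78,850 − $78,845 = +$5 applied to Delacroix: Delacroix becomes $15,835.

Kowalski: $13,735 | Vance: $11,045 | Delacroix: $15,835 | Ferraro: $11,550 | Halvorsen: $13,840 | Okafor: $12,845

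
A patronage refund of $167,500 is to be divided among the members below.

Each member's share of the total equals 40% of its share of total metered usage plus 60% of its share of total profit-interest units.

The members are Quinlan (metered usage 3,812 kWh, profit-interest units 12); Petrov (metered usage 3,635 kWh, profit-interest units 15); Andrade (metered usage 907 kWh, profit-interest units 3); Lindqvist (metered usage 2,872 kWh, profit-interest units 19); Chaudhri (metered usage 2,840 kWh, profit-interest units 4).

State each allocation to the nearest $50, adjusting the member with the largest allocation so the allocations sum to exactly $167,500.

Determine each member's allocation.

Quinlan: $40,900 · Petrov: $45,750 · Andrade: $10,000 · Lindqvist: $49,750 · Chaudhri: $21,100

Metered usage total 14,066; profit-interest units total 53.
Blended shares (40% metered usage + 60% profit-interest units): Quinlan 0.2443; Petrov 0.2732; Andrade 0.0598; Lindqvist 0.2968; Chaudhri 0.1260.
Pro-rata amounts: Quinlan 40,912.26; Petrov 45,757.84; Andrade 10,008.96; Lindqvist 49,708.38; Chaudhri 21,112.56.
Rounded to nearest $50: Quinlan $40,900; Petrov $45,750; Andrade $10,000; Lindqvist $49,700; Chaudhri $21,100. Sum = $167,450.
Difference $167,500 − $167,450 = +$50 applied to largest allocation (Lindqvist): Lindqvist becomes $49,750.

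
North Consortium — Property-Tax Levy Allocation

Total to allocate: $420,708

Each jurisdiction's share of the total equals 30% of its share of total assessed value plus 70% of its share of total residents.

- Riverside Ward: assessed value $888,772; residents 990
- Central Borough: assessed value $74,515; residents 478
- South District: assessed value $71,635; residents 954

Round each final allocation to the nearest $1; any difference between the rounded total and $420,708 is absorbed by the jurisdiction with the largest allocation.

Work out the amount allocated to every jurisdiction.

Assessed value total 1,034,922; residents total 2,422.
Blended shares (30% assessed value + 70% residents): Riverside Ward 0.5438; Central Borough 0.1598; South District 0.2965.
Unrounded shares: Riverside Ward 228,764.88; Central Borough 67,208.30; South District 124,734.82.
Rounded to nearest $1: Riverside Ward $228,765; Central Borough $67,208; South District $124,735. Sum = $420,708.
No rounding difference to absorb.

Riverside Ward: $228,765 | Central Borough: $67,208 | South District: $124,735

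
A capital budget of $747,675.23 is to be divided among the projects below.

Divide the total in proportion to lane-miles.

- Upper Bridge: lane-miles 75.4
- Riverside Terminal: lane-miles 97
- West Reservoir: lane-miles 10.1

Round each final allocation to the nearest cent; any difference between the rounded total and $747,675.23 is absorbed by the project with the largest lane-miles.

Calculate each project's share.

Upper Bridge: $308,902.53 | Riverside Terminal: $397,394.51 | West Reservoir: $41,378.19

Total lane-miles = 75.4 + 97 + 10.1 = 182.5.
Unrounded shares: Upper Bridge 308,902.5334; Riverside Terminal 397,394.5058; West Reservoir 41,378.1908.
Rounded to nearest cent: Upper Bridge $308,902.53; Riverside Terminal $397,394.51; West Reservoir $41,378.19. Sum = $747,675.23.
No rounding difference to absorb.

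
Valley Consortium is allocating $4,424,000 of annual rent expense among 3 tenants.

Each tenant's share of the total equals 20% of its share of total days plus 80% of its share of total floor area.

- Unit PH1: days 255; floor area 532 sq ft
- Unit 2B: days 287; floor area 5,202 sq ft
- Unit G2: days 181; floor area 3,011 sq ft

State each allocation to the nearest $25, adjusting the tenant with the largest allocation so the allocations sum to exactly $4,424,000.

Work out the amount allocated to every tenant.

Days total 723; floor area total 8,745.
Blended shares (20% days + 80% floor area): Unit PH1 0.1192; Unit 2B 0.5553; Unit G2 0.3255.
Raw shares: Unit PH1 527,372.78; Unit 2B 2,456,535.66; Unit G2 1,440,091.56.
Rounded to nearest $25: Unit PH1 $527,375; Unit 2B $2,456,525; Unit G2 $1,440,100. Sum = $4,424,000.
No rounding difference to absorb.

Unit PH1: $527,375 | Unit 2B: $2,456,525 | Unit G2: $1,440,100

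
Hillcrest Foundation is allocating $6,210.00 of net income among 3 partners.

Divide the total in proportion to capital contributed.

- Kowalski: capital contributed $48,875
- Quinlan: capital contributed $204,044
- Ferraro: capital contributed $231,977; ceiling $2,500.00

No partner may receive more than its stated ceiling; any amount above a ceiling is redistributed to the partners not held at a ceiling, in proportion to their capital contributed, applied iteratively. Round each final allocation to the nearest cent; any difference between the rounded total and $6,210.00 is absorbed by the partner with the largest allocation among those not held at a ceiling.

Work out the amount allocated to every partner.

Kowalski: $716.93 · Quinlan: $2,993.07 · Ferraro: $2,500.00

Capital contributed total: 484,896.
Unconstrained shares: Kowalski 625.9358; Quinlan 2,613.16497; Ferraro 2,970.8993.
Capped: Ferraro ($2,500.00); balance $3,710.00 reallocated over remaining capital contributed 252,919.
Redistributed shares: Kowalski 716.9341 → $716.93; Quinlan 2,993.0659 → $2,993.07.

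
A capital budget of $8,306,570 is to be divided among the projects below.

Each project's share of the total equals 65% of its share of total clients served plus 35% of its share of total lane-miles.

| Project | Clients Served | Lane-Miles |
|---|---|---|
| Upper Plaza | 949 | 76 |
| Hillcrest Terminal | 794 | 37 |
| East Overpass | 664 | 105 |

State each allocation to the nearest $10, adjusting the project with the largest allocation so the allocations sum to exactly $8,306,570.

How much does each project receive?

Upper Plaza: $3,142,310 · Hillcrest Terminal: $2,274,500 · East Overpass: $2,889,760

Totals — clients served 2,407, lane-miles 218.
Blended shares (65% clients served + 35% lane-miles): Upper Plaza 0.3783; Hillcrest Terminal 0.2738; East Overpass 0.3479.
Unrounded shares: Upper Plaza 3,142,306.64; Hillcrest Terminal 2,274,504.63; East Overpass 2,889,758.74.
After rounding ($10): Upper Plaza $3,142,310; Hillcrest Terminal $2,274,500; East Overpass $2,889,760. Sum = $8,306,570.
Sum already equals the total — no adjustment.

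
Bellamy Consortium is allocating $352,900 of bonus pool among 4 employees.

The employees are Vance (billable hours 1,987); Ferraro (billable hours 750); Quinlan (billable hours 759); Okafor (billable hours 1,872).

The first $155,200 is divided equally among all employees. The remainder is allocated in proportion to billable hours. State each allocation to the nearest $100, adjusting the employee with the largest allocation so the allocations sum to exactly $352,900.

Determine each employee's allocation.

Vance: $112,000 · Ferraro: $66,400 · Quinlan: $66,800 · Okafor: $107,700

First tranche $155,200 split equally: $38,800 each.
Remainder $197,700 by billable hours (total 5,368): Vance 73,179.94 → $73,200; Ferraro 27,622.02 → $27,600; Quinlan 27,953.48 → $28,000; Okafor 68,944.56 → $68,900.
Totals: Vance $38,800 + $73,200 = $112,000; Ferraro $38,800 + $27,600 = $66,400; Quinlan $38,800 + $28,000 = $66,800; Okafor $38,800 + $68,900 = $107,700.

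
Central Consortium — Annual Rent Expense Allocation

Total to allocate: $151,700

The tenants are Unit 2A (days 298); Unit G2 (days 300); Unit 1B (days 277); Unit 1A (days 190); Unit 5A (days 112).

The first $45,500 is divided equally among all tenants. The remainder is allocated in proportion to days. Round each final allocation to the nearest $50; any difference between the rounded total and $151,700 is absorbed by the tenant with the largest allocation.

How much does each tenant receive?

Unit 2A: $36,000 · Unit G2: $36,150 · Unit 1B: $34,100 · Unit 1A: $26,250 · Unit 5A: $19,200

Equal tier: $45,500 ÷ 5 = $9,100 apiece.
Remainder $106,200 by days (total 1,177): Unit 2A 26,888.36 → $26,900; Unit G2 27,068.82 → $27,050; Unit 1B 24,993.54 → $25,000; Unit 1A 17,143.59 → $17,150; Unit 5A 10,105.69 → $10,100.
Totals: Unit 2A $9,100 + $26,900 = $36,000; Unit G2 $9,100 + $27,050 = $36,150; Unit 1B $9,100 + $25,000 = $34,100; Unit 1A $9,100 + $17,150 = $26,250; Unit 5A $9,100 + $10,100 = $19,200.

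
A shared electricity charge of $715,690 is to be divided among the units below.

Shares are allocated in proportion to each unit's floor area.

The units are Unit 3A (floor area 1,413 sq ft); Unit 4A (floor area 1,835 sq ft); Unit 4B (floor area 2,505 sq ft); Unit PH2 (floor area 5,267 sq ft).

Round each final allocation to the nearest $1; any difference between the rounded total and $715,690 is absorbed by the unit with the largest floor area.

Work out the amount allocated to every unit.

Total floor area = 1,413 + 1,835 + 2,505 + 5,267 = 11,020.
Pro-rata amounts: Unit 3A 91,766.78; Unit 4A 119,173.43; Unit 4B 162,686.34; Unit PH2 342,063.45.
Rounded to nearest $1: Unit 3A $91,767; Unit 4A $119,173; Unit 4B $162,686; Unit PH2 $342,063. Sum = $715,689.
Difference $715,690 − $715,689 = +$1 applied to largest floor area (Unit PH2): Unit PH2 becomes $342,064.

Unit 3A: $91,767 | Unit 4A: $119,173 | Unit 4B: $162,686 | Unit PH2: $342,064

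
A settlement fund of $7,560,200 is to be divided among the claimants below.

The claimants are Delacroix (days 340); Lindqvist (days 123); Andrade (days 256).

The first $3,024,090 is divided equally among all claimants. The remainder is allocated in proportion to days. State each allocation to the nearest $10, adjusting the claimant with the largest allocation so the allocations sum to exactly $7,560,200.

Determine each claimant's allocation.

Delacroix: $3,153,060; Lindqvist: $1,784,030; Andrade: $2,623,110

Equal tier: $3,024,090 ÷ 3 = $1,008,030 apiece.
Remainder $4,536,110 by days (total 719): Delacroix 2,145,031.15 → $2,145,030; Lindqvist 775,996.56 → $776,000; Andrade 1,615,082.28 → $1,615,080.
Totals: Delacroix $1,008,030 + $2,145,030 = $3,153,060; Lindqvist $1,008,030 + $776,000 = $1,784,030; Andrade $1,008,030 + $1,615,080 = $2,623,110.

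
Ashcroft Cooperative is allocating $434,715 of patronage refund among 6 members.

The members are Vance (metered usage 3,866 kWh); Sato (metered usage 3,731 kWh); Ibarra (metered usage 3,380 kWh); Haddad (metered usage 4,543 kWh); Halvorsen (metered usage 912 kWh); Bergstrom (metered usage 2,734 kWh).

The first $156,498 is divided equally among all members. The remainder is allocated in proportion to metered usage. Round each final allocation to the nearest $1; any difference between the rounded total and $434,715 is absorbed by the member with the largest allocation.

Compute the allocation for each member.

Vance: $82,203 | Sato: $80,243 | Ibarra: $75,148 | Haddad: $92,029 | Halvorsen: $39,322 | Bergstrom: $65,770

$156,498 shared equally gives $26,083 per member.
Remainder $278,217 by metered usage (total 19,166): Vance 56,119.53 → $56,120; Sato 54,159.85 → $54,160; Ibarra 49,064.67 → $49,065; Haddad 65,946.98 → $65,947; Halvorsen 13,238.75 → $13,239; Bergstrom 39,687.22 → $39,687.
Rounding difference −$1 on remainder applied to Haddad.
Totals: Vance $26,083 + $56,120 = $82,203; Sato $26,083 + $54,160 = $80,243; Ibarra $26,083 + $49,065 = $75,148; Haddad $26,083 + $65,946 = $92,029; Halvorsen $26,083 + $13,239 = $39,322; Bergstrom $26,083 + $39,687 = $65,770.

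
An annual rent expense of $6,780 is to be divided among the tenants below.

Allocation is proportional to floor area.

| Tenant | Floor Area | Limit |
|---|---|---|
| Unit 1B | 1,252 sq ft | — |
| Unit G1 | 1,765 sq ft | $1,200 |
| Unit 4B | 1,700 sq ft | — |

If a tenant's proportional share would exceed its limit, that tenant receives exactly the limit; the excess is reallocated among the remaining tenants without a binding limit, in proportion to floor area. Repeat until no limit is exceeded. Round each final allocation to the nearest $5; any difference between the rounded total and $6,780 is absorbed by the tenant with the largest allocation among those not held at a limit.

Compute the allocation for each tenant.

Unit 1B: $2,365 | Unit G1: $1,200 | Unit 4B: $3,215

Sum of floor area: 4,717.
Pro-rata shares before constraints: Unit 1B 1,799.57; Unit G1 2,536.93; Unit 4B 2,443.50.
Held at cap: Unit G1 ($1,200); remaining pool $5,580 reallocated over remaining floor area 2,952.
Redistributed shares: Unit 1B 2,366.59 → $2,365; Unit 4B 3,213.41 → $3,215.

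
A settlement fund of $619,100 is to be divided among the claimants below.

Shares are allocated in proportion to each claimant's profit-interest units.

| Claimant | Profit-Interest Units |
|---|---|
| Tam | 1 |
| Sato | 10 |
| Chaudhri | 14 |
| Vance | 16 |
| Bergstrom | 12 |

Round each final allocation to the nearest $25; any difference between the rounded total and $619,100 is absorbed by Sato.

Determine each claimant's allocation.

Sum of profit-interest units: 53.
Raw shares: Tam 1/53 × $619,100 = 11,681.13; Sato 10/53 × $619,100 = 116,811.32; Chaudhri 14/53 × $619,100 = 163,535.85; Vance 16/53 × $619,100 = 186,898.11; Bergstrom 12/53 × $619,100 = 140,173.58.
After rounding ($25): Tam $11,675; Sato $116,800; Chaudhri $163,525; Vance $186,900; Bergstrom $140,175. Sum = $619,075.
Difference $619,100 − $619,075 = +$25 applied to Sato: Sato becomes $116,825.

Tam: $11,675; Sato: $116,825; Chaudhri: $163,525; Vance: $186,900; Bergstrom: $140,175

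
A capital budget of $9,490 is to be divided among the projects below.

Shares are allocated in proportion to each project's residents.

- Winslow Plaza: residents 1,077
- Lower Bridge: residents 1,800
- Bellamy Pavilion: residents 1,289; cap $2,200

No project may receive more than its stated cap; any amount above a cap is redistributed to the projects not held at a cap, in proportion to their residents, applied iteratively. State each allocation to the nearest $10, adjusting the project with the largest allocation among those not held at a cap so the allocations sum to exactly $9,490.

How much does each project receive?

Winslow Plaza: $2,730 · Lower Bridge: $4,560 · Bellamy Pavilion: $2,200

Total residents = 4,166.
Unconstrained shares: Winslow Plaza 2,453.37; Lower Bridge 4,100.34; Bellamy Pavilion 2,936.30.
Capped: Bellamy Pavilion ($2,200); residual $7,290 reallocated over remaining residents 2,877.
Remaining shares: Winslow Plaza 2,729.00 → $2,730; Lower Bridge 4,561.00 → $4,560.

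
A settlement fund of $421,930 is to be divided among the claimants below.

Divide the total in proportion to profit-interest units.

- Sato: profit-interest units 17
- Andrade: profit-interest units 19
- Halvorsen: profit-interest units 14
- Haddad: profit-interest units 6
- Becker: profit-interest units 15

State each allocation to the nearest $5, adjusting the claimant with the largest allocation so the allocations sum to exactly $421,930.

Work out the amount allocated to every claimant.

Sato: $101,025; Andrade: $112,915; Halvorsen: $83,195; Haddad: $35,655; Becker: $89,140

Sum of profit-interest units: 71.
Raw shares: Sato 17/71 × $421,930 = 101,025.49; Andrade 19/71 × $421,930 = 112,910.85; Halvorsen 14/71 × $421,930 = 83,197.46; Haddad 6/71 × $421,930 = 35,656.06; Becker 15/71 × $421,930 = 89,140.14.
After rounding ($5): Sato $101,025; Andrade $112,910; Halvorsen $83,195; Haddad $35,655; Becker $89,140. Sum = $421,925.
Difference $421,930 − $421,925 = +$5 applied to largest allocation (Andrade): Andrade becomes $112,915.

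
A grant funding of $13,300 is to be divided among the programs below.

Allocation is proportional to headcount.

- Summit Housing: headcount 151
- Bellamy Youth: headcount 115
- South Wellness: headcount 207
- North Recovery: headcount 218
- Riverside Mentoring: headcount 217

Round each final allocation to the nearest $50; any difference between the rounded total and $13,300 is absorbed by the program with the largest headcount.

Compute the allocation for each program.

Summit Housing: $2,200 · Bellamy Youth: $1,700 · South Wellness: $3,050 · North Recovery: $3,150 · Riverside Mentoring: $3,200

Combined headcount = 908.
Pro-rata amounts: Summit Housing 151/908 × $13,300 = 2,211.78; Bellamy Youth 115/908 × $13,300 = 1,684.47; South Wellness 207/908 × $13,300 = 3,032.05; North Recovery 218/908 × $13,300 = 3,193.17; Riverside Mentoring 217/908 × $13,300 = 3,178.52.
At nearest $50: Summit Housing $2,200; Bellamy Youth $1,700; South Wellness $3,050; North Recovery $3,200; Riverside Mentoring $3,200. Sum = $13,350.
Difference $13,300 − $13,350 = −$50 applied to largest headcount (North Recovery): North Recovery becomes $3,150.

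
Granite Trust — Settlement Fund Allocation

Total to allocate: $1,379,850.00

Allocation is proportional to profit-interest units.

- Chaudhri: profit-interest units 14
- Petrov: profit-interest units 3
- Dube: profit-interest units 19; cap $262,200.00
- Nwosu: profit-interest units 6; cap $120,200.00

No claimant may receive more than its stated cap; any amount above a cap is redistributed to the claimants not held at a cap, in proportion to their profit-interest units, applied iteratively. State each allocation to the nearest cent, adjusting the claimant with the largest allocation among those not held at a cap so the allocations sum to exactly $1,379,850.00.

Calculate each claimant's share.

Chaudhri: $821,429.41; Petrov: $176,020.59; Dube: $262,200.00; Nwosu: $120,200.00

Profit-interest units total: 42.
Pro-rata shares before constraints: Chaudhri 459,950.0000; Petrov 98,560.7143; Dube 624,217.8571; Nwosu 197,121.4286.
Cap binds for Dube ($262,200.00), Nwosu ($120,200.00); balance $997,450.00 reallocated over remaining profit-interest units 17.
Redistributed shares: Chaudhri 821,429.4118 → $821,429.41; Petrov 176,020.5882 → $176,020.59.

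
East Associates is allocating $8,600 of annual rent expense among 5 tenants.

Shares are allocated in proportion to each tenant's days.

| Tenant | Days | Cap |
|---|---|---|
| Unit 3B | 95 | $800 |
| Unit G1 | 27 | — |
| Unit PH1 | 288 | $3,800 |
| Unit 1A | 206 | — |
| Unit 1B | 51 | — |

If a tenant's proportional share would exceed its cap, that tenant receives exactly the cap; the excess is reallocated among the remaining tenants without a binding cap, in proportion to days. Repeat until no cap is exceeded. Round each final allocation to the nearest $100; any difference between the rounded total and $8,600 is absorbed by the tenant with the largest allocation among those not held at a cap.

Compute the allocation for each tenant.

Total days = 667.
Unconstrained shares: Unit 3B 1,224.89; Unit G1 348.13; Unit PH1 3,713.34; Unit 1A 2,656.07; Unit 1B 657.57.
Capped: Unit 3B ($800); residual $7,800 reallocated over remaining days 572.
Capped: Unit PH1 ($3,800); residual $4,000 reallocated over remaining days 284.
Redistributed shares: Unit G1 380.28 → $400; Unit 1A 2,901.41 → $2,900; Unit 1B 718.31 → $700.

Unit 3B: $800; Unit G1: $400; Unit PH1: $3,800; Unit 1A: $2,900; Unit 1B: $700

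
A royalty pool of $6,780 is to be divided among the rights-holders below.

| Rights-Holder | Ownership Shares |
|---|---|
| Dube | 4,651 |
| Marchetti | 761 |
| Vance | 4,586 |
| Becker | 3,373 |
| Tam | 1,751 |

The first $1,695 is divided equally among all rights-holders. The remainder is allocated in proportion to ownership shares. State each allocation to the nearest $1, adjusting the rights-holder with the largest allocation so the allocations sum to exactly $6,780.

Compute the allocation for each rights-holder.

Equal tier: $1,695 ÷ 5 = $339 apiece.
Remainder $5,085 by ownership shares (total 15,122): Dube 1,563.97 → $1,564; Marchetti 255.90 → $256; Vance 1,542.11 → $1,542; Becker 1,134.22 → $1,134; Tam 588.80 → $589.
Totals: Dube $339 + $1,564 = $1,903; Marchetti $339 + $256 = $595; Vance $339 + $1,542 = $1,881; Becker $339 + $1,134 = $1,473; Tam $339 + $589 = $928.

Dube: $1,903 · Marchetti: $595 · Vance: $1,881 · Becker: $1,473 · Tam: $928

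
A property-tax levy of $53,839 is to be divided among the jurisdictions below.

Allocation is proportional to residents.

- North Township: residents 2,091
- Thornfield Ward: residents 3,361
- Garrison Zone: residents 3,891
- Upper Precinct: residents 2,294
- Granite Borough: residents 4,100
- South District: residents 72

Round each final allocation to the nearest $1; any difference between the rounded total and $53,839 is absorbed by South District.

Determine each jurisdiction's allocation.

Residents total: 15,809.
Proportional shares: North Township 2,091/15,809 × $53,839 = 7,121.09; Thornfield Ward 3,361/15,809 × $53,839 = 11,446.19; Garrison Zone 3,891/15,809 × $53,839 = 13,251.16; Upper Precinct 2,294/15,809 × $53,839 = 7,812.43; Granite Borough 4,100/15,809 × $53,839 = 13,962.93; South District 72/15,809 × $53,839 = 245.20.
At nearest $1: North Township $7,121; Thornfield Ward $11,446; Garrison Zone $13,251; Upper Precinct $7,812; Granite Borough $13,963; South District $245. Sum = $53,838.
Difference $53,839 − $53,838 = +$1 applied to South District: South District becomes $246.

North Township: $7,121; Thornfield Ward: $11,446; Garrison Zone: $13,251; Upper Precinct: $7,812; Granite Borough: $13,963; South District: $246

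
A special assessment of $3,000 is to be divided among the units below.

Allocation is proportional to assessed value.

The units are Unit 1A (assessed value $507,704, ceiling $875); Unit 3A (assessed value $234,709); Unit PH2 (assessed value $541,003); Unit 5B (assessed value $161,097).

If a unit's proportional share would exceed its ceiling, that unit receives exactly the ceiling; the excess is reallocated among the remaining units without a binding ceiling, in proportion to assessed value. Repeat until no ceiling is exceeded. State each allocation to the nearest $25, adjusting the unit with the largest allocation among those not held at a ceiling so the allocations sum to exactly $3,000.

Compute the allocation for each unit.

Sum of assessed value: 1,444,513.
Proportional shares (ignoring caps): Unit 1A 1,054.41; Unit 3A 487.45; Unit PH2 1,123.57; Unit 5B 334.57.
Capped: Unit 1A ($875); balance $2,125 reallocated over remaining assessed value 936,809.
Shares after redistribution: Unit 3A 532.40 → $525; Unit PH2 1,227.18 → $1,225; Unit 5B 365.42 → $375.

Unit 1A: $875 | Unit 3A: $525 | Unit PH2: $1,225 | Unit 5B: $375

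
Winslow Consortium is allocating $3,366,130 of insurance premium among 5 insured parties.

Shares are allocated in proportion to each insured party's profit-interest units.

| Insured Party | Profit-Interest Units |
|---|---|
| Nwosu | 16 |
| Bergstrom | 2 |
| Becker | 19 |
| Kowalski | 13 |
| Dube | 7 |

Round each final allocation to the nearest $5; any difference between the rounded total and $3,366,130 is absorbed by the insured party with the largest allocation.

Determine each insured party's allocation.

Nwosu: $944,880 · Bergstrom: $118,110 · Becker: $1,122,040 · Kowalski: $767,715 · Dube: $413,385

Sum of profit-interest units: 57.
Proportional shares: Nwosu 16/57 × $3,366,130 = 944,878.60; Bergstrom 2/57 × $3,366,130 = 118,109.82; Becker 19/57 × $3,366,130 = 1,122,043.33; Kowalski 13/57 × $3,366,130 = 767,713.86; Dube 7/57 × $3,366,130 = 413,384.39.
Rounded to nearest $5: Nwosu $944,880; Bergstrom $118,110; Becker $1,122,045; Kowalski $767,715; Dube $413,385. Sum = $3,366,135.
Difference $3,366,130 − $3,366,135 = −$5 applied to largest allocation (Becker): Becker becomes $1,122,040.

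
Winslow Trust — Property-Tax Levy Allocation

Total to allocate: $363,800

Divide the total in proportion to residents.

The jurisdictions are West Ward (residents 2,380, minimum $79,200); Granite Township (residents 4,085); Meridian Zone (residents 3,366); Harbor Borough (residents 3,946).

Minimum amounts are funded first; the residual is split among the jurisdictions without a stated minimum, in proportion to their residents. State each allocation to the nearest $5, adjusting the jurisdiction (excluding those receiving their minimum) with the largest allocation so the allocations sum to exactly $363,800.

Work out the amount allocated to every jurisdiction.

Guaranteed amounts: West Ward $79,200. Residual $284,600.
Residual split over remaining residents 11,397: Granite Township 102,008.51 → $102,010; Meridian Zone 84,054.01 → $84,055; Harbor Borough 98,537.47 → $98,535.

West Ward: $79,200 | Granite Township: $102,010 | Meridian Zone: $84,055 | Harbor Borough: $98,535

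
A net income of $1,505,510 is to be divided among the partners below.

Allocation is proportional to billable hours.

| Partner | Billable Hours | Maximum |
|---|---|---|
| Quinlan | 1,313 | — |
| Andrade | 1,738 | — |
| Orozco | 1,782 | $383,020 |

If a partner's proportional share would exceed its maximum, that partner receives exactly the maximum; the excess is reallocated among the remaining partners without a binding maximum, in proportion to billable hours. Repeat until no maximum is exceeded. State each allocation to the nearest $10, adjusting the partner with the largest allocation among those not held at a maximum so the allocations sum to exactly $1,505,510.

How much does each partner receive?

Quinlan: $483,060 | Andrade: $639,430 | Orozco: $383,020

Billable hours total: 4,833.
Unconstrained shares: Quinlan 409,007.79; Andrade 541,397.97; Orozco 555,104.25.
Held at cap: Orozco ($383,020); residual $1,122,490 reallocated over remaining billable hours 3,051.
Remaining shares: Quinlan 483,064.36 → $483,060; Andrade 639,425.64 → $639,430.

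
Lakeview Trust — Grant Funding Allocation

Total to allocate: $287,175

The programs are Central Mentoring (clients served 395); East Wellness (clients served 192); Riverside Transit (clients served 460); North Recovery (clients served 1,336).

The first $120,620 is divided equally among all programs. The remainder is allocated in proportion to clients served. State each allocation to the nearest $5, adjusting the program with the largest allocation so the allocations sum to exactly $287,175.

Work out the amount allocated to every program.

$120,620 shared equally gives $30,155 per program.
Remainder $166,555 by clients served (total 2,383): Central Mentoring 27,607.73 → $27,610; East Wellness 13,419.45 → $13,420; Riverside Transit 32,150.78 → $32,150; North Recovery 93,377.04 → $93,375.
Totals: Central Mentoring $30,155 + $27,610 = $57,765; East Wellness $30,155 + $13,420 = $43,575; Riverside Transit $30,155 + $32,150 = $62,305; North Recovery $30,155 + $93,375 = $123,530.

Central Mentoring: $57,765 · East Wellness: $43,575 · Riverside Transit: $62,305 · North Recovery: $123,530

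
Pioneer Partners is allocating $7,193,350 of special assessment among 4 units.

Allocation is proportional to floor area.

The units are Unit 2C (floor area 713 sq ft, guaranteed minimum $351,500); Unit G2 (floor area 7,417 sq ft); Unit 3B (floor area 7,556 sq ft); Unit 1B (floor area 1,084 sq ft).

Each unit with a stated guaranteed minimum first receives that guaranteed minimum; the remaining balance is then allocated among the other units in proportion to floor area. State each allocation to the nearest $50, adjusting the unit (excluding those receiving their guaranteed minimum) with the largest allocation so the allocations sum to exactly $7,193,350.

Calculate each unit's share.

Unit 2C: $351,500 · Unit G2: $3,160,350 · Unit 3B: $3,219,600 · Unit 1B: $461,900

Guaranteed amounts: Unit 2C $351,500. Residual $6,841,850.
Residual split over remaining floor area 16,057: Unit G2 3,160,366.29 → $3,160,350; Unit 3B 3,219,593.86 → $3,219,600; Unit 1B 461,889.85 → $461,900.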